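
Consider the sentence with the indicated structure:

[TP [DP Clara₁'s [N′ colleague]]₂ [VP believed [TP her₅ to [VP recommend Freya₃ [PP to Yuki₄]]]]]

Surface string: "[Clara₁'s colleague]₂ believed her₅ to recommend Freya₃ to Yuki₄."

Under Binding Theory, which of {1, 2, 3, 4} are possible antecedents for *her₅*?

*her* is a pronoun, so Principle B applies: it must be free in its binding domain.
Binding domain of *her₅*: the matrix TP, whose subject is [Clara₁'s colleague]₂.
*Clara₁* and the pronoun do not c-command one another → neither Principle B nor Principle C is at stake; coindexation permitted.
*[Clara₁'s colleague]₂* c-commands the pronoun within its binding domain → coindexation would violate Principle B.
*Freya₃*: the pronoun c-commands this R-expression → coindexation would violate Principle C on *Freya₃*.
*Yuki₄*: the pronoun c-commands this R-expression → coindexation would violate Principle C on *Yuki₄*.

{1}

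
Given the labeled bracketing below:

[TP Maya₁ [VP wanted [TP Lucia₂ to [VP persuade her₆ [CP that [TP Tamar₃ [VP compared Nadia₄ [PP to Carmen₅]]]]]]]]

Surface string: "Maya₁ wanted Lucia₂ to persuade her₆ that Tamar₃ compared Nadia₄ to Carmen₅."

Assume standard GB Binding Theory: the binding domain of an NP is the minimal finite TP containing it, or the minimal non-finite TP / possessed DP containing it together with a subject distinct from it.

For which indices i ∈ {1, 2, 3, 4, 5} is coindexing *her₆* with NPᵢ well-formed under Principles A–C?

{1}

*her* is a pronoun, so Principle B applies: it must be free in its binding domain.
Binding domain of *her₆*: the embedded TP, whose subject is Lucia₂.
*Maya₁* c-commands the pronoun but from outside its binding domain, and is not c-commanded by it → coindexation permitted.
*Lucia₂* c-commands the pronoun within its binding domain → coindexation would violate Principle B.
*Tamar₃*: the pronoun c-commands this R-expression → coindexation would violate Principle C on *Tamar₃*.
*Nadia₄*: the pronoun c-commands this R-expression → coindexation would violate Principle C on *Nadia₄*.
*Carmen₅*: the pronoun c-commands this R-expression → coindexation would violate Principle C on *Carmen₅*.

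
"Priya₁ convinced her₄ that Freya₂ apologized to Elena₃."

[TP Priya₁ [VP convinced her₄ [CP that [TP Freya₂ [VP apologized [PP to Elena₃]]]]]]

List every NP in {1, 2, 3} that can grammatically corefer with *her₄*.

*her* is a pronoun, so Principle B applies: it must be free in its binding domain.
Binding domain of *her₄*: the matrix TP, whose subject is Priya₁.
*Priya₁* c-commands the pronoun within its binding domain → coindexation would violate Principle B.
*Freya₂*: the pronoun c-commands this R-expression → coindexation would violate Principle C on *Freya₂*.
*Elena₃*: the pronoun c-commands this R-expression → coindexation would violate Principle C on *Elena₃*.

none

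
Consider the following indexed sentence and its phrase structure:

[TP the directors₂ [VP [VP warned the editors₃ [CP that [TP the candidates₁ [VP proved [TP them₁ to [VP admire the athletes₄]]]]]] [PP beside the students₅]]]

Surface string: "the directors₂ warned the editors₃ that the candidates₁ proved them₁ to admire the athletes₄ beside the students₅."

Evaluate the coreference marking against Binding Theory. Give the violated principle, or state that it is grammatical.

The two coindexed NPs are *the candidates₁* and *them₁*.
*them₁* is a pronoun. Its binding domain is the embedded TP, whose subject is the candidates₁.
*the candidates₁* c-commands it within that domain and carries the same index.
The pronoun is locally bound → Principle B violation.

Principle B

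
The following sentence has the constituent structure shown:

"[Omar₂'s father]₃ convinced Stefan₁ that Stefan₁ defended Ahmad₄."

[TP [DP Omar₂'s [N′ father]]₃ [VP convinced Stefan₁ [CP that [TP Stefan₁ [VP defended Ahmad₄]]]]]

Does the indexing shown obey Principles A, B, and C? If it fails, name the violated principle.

Principle C

The two coindexed NPs are *Stefan₁* (the higher occurrence) and *Stefan₁* (the lower occurrence).
*Stefan₁* (the lower occurrence) is an R-expression. Principle C requires it to be free everywhere.
*Stefan₁* (the higher occurrence) c-commands it and carries the same index.
The R-expression is bound → Principle C violation.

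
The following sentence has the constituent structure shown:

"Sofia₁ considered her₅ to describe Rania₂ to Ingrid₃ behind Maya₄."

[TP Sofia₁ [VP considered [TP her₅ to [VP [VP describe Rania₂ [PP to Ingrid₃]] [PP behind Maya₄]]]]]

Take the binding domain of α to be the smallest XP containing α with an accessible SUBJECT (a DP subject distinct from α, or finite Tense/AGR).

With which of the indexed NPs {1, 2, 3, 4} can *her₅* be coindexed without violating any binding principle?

*her* is a pronoun, so Principle B applies: it must be free in its binding domain.
Binding domain of *her₅*: the matrix TP, whose subject is Sofia₁.
*Sofia₁* c-commands the pronoun within its binding domain → coindexation would violate Principle B.
*Rania₂*: the pronoun c-commands this R-expression → coindexation would violate Principle C on *Rania₂*.
*Ingrid₃*: the pronoun c-commands this R-expression → coindexation would violate Principle C on *Ingrid₃*.
*Maya₄*: the pronoun c-commands this R-expression → coindexation would violate Principle C on *Maya₄*.

none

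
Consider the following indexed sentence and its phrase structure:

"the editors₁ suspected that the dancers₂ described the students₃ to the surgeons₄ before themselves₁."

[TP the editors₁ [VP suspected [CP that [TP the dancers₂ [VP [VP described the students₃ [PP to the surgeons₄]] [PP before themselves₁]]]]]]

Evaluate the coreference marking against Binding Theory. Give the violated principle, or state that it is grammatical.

The two coindexed NPs are *the editors₁* and *themselves₁*.
*themselves₁* is an anaphor. Principle A requires it to be bound within its binding domain — the embedded TP, whose subject is the dancers₂.
Within that domain it is c-commanded by *the dancers₂*, which does not share its index.
*the editors₁* does c-command the anaphor, but from outside its binding domain.
The anaphor is unbound in its domain → Principle A violation.

Principle A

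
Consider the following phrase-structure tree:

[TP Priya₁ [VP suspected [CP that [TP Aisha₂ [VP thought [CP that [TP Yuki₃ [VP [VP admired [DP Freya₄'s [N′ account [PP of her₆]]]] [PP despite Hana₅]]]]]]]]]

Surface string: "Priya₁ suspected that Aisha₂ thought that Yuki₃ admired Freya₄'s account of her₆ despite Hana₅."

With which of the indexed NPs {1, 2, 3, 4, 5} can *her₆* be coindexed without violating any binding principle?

*her* is a pronoun, so Principle B applies: it must be free in its binding domain.
Binding domain of *her₆*: the possessed DP, whose subject is Freya₄.
*Priya₁* c-commands the pronoun but from outside its binding domain, and is not c-commanded by it → coindexation permitted.
*Aisha₂* c-commands the pronoun but from outside its binding domain, and is not c-commanded by it → coindexation permitted.
*Yuki₃* c-commands the pronoun but from outside its binding domain, and is not c-commanded by it → coindexation permitted.
*Freya₄* c-commands the pronoun within its binding domain → coindexation would violate Principle B.
*Hana₅* and the pronoun do not c-command one another → neither Principle B nor Principle C is at stake; coindexation permitted.

{1, 2, 3, 5}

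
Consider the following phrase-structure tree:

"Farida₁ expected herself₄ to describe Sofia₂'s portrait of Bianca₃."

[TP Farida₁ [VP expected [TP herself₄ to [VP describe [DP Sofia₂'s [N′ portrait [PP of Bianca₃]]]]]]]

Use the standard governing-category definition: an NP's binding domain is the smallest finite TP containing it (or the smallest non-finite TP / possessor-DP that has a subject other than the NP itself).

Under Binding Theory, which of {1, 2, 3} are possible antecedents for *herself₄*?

*herself* is an anaphor, so Principle A applies: it must be bound in its binding domain.
Binding domain of *herself₄*: the matrix TP, whose subject is Farida₁.
*Farida₁* c-commands the anaphor within its binding domain → licit binder.
*Sofia₂* does not c-command the anaphor → cannot bind it.
*Bianca₃* does not c-command the anaphor → cannot bind it.

{1}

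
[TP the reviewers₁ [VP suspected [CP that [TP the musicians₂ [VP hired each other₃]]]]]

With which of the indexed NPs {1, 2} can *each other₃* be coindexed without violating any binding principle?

*each other* is an anaphor, so Principle A applies: it must be bound in its binding domain.
Binding domain of *each other₃*: the embedded TP, whose subject is the musicians₂.
*the reviewers₁* c-commands the anaphor but is outside its binding domain → cannot satisfy Principle A.
*the musicians₂* c-commands the anaphor within its binding domain → licit binder.

{2}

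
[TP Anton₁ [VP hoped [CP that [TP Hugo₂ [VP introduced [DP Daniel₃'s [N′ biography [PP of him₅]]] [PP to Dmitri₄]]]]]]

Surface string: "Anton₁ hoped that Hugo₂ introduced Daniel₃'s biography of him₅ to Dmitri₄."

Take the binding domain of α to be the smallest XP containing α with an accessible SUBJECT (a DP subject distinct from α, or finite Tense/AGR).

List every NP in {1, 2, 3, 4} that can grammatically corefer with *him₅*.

*him* is a pronoun, so Principle B applies: it must be free in its binding domain.
Binding domain of *him₅*: the possessed DP, whose subject is Daniel₃.
*Anton₁* c-commands the pronoun but from outside its binding domain, and is not c-commanded by it → coindexation permitted.
*Hugo₂* c-commands the pronoun but from outside its binding domain, and is not c-commanded by it → coindexation permitted.
*Daniel₃* c-commands the pronoun within its binding domain → coindexation would violate Principle B.
*Dmitri₄* and the pronoun do not c-command one another → neither Principle B nor Principle C is at stake; coindexation permitted.

{1, 2, 4}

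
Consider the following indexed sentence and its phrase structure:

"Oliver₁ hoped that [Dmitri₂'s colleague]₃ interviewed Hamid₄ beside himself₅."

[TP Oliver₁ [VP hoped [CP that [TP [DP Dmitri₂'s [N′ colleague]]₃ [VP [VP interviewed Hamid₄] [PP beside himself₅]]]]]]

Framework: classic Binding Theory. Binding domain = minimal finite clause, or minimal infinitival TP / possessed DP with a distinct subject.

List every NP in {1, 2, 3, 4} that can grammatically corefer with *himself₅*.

*himself* is an anaphor, so Principle A applies: it must be bound in its binding domain.
Binding domain of *himself₅*: the embedded TP, whose subject is [Dmitri₂'s colleague]₃.
*Oliver₁* c-commands the anaphor but is outside its binding domain → cannot satisfy Principle A.
*Dmitri₂* does not c-command the anaphor → cannot bind it.
*[Dmitri₂'s colleague]₃* c-commands the anaphor within its binding domain → licit binder.
*Hamid₄* does not c-command the anaphor → cannot bind it.

{3}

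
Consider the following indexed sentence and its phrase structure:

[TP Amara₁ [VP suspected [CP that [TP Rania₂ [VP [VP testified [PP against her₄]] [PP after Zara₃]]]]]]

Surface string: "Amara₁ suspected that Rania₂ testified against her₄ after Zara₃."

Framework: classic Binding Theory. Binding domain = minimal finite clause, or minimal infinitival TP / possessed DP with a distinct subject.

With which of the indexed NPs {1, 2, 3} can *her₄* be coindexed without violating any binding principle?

*her* is a pronoun, so Principle B applies: it must be free in its binding domain.
Binding domain of *her₄*: the embedded TP, whose subject is Rania₂.
*Amara₁* c-commands the pronoun but from outside its binding domain, and is not c-commanded by it → coindexation permitted.
*Rania₂* c-commands the pronoun within its binding domain → coindexation would violate Principle B.
*Zara₃* and the pronoun do not c-command one another → neither Principle B nor Principle C is at stake; coindexation permitted.

{1, 3}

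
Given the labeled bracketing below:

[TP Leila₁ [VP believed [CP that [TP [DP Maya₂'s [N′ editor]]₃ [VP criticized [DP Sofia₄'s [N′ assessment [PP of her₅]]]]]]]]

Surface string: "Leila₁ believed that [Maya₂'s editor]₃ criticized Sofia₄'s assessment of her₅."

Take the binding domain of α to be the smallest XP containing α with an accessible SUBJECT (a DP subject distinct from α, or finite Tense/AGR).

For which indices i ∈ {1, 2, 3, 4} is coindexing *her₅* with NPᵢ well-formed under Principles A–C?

*her* is a pronoun, so Principle B applies: it must be free in its binding domain.
Binding domain of *her₅*: the possessed DP, whose subject is Sofia₄.
*Leila₁* c-commands the pronoun but from outside its binding domain, and is not c-commanded by it → coindexation permitted.
*Maya₂* and the pronoun do not c-command one another → neither Principle B nor Principle C is at stake; coindexation permitted.
*[Maya₂'s editor]₃* c-commands the pronoun but from outside its binding domain, and is not c-commanded by it → coindexation permitted.
*Sofia₄* c-commands the pronoun within its binding domain → coindexation would violate Principle B.

{1, 2, 3}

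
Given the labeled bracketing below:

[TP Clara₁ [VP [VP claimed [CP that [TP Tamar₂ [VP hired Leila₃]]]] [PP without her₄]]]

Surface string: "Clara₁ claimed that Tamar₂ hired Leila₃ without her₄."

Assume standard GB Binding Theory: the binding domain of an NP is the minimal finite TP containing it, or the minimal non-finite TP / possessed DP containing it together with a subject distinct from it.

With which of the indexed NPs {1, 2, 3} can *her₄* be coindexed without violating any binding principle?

{2, 3}

*her* is a pronoun, so Principle B applies: it must be free in its binding domain.
Binding domain of *her₄*: the matrix TP, whose subject is Clara₁.
*Clara₁* c-commands the pronoun within its binding domain → coindexation would violate Principle B.
*Tamar₂* and the pronoun do not c-command one another → neither Principle B nor Principle C is at stake; coindexation permitted.
*Leila₃* and the pronoun do not c-command one another → neither Principle B nor Principle C is at stake; coindexation permitted.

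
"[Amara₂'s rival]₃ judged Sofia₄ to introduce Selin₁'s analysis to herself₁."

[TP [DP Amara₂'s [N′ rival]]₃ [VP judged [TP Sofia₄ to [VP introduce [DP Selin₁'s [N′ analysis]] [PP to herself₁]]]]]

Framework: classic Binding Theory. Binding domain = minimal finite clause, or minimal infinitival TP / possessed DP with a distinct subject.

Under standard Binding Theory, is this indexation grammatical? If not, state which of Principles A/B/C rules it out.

Principle A

The two coindexed NPs are *Selin₁* and *herself₁*.
*herself₁* is an anaphor. Principle A requires it to be bound within its binding domain — the embedded TP, whose subject is Sofia₄.
Within that domain it is c-commanded by *Sofia₄*, which does not share its index.
*Selin₁* does not c-command the anaphor at all.
The anaphor is unbound in its domain → Principle A violation.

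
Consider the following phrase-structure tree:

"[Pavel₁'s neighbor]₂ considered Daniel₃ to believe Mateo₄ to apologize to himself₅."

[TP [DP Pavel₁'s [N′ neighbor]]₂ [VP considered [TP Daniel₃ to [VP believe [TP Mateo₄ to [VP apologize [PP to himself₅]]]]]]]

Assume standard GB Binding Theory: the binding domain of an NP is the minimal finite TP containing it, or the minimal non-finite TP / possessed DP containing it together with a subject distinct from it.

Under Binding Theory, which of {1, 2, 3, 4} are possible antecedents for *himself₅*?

*himself* is an anaphor, so Principle A applies: it must be bound in its binding domain.
Binding domain of *himself₅*: the embedded TP, whose subject is Mateo₄.
*Pavel₁* does not c-command the anaphor → cannot bind it.
*[Pavel₁'s neighbor]₂* c-commands the anaphor but is outside its binding domain → cannot satisfy Principle A.
*Daniel₃* c-commands the anaphor but is outside its binding domain → cannot satisfy Principle A.
*Mateo₄* c-commands the anaphor within its binding domain → licit binder.

{4}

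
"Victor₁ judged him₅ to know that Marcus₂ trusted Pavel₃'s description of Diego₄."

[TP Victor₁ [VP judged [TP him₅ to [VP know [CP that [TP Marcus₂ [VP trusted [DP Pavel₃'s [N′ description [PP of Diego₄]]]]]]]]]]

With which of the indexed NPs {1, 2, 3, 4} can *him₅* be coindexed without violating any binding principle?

*him* is a pronoun, so Principle B applies: it must be free in its binding domain.
Binding domain of *him₅*: the matrix TP, whose subject is Victor₁.
*Victor₁* c-commands the pronoun within its binding domain → coindexation would violate Principle B.
*Marcus₂*: the pronoun c-commands this R-expression → coindexation would violate Principle C on *Marcus₂*.
*Pavel₃*: the pronoun c-commands this R-expression → coindexation would violate Principle C on *Pavel₃*.
*Diego₄*: the pronoun c-commands this R-expression → coindexation would violate Principle C on *Diego₄*.

none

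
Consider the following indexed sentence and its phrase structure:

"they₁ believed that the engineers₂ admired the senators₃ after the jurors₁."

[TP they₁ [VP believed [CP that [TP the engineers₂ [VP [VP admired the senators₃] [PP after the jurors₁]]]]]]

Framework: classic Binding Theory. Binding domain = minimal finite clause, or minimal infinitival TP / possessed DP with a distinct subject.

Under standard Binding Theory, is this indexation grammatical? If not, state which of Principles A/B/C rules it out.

Principle C

The two coindexed NPs are *they₁* and *the jurors₁*.
*the jurors₁* is an R-expression. Principle C requires it to be free everywhere.
*they₁* c-commands it and carries the same index.
The R-expression is bound → Principle C violation.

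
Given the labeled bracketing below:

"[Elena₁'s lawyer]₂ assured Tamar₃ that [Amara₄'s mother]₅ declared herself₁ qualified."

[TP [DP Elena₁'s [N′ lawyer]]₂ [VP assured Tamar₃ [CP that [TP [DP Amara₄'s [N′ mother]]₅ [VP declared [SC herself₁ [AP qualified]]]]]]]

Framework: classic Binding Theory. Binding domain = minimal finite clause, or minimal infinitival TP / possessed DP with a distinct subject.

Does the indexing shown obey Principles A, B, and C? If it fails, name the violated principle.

The two coindexed NPs are *Elena₁* and *herself₁*.
*herself₁* is an anaphor. Principle A requires it to be bound within its binding domain — the embedded TP, whose subject is [Amara₄'s mother]₅.
Within that domain it is c-commanded by *[Amara₄'s mother]₅*, which does not share its index.
*Elena₁* does not c-command the anaphor at all.
The anaphor is unbound in its domain → Principle A violation.

Principle A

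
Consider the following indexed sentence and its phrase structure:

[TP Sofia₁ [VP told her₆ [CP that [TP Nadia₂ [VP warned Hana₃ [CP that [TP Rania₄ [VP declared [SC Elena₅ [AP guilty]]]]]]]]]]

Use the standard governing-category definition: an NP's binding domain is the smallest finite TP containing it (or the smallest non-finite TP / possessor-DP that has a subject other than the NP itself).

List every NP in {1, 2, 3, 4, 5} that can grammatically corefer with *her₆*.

*her* is a pronoun, so Principle B applies: it must be free in its binding domain.
Binding domain of *her₆*: the matrix TP, whose subject is Sofia₁.
*Sofia₁* c-commands the pronoun within its binding domain → coindexation would violate Principle B.
*Nadia₂*: the pronoun c-commands this R-expression → coindexation would violate Principle C on *Nadia₂*.
*Hana₃*: the pronoun c-commands this R-expression → coindexation would violate Principle C on *Hana₃*.
*Rania₄*: the pronoun c-commands this R-expression → coindexation would violate Principle C on *Rania₄*.
*Elena₅*: the pronoun c-commands this R-expression → coindexation would violate Principle C on *Elena₅*.

none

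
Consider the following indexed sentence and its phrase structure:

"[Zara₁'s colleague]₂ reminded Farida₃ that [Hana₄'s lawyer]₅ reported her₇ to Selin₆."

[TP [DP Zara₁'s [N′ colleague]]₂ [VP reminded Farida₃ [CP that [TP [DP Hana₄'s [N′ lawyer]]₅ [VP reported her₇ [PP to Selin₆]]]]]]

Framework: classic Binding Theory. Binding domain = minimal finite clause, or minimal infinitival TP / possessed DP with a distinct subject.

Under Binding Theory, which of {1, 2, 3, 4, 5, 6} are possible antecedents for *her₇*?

{1, 2, 3, 4}

*her* is a pronoun, so Principle B applies: it must be free in its binding domain.
Binding domain of *her₇*: the embedded TP, whose subject is [Hana₄'s lawyer]₅.
*Zara₁* and the pronoun do not c-command one another → neither Principle B nor Principle C is at stake; coindexation permitted.
*[Zara₁'s colleague]₂* c-commands the pronoun but from outside its binding domain, and is not c-commanded by it → coindexation permitted.
*Farida₃* c-commands the pronoun but from outside its binding domain, and is not c-commanded by it → coindexation permitted.
*Hana₄* and the pronoun do not c-command one another → neither Principle B nor Principle C is at stake; coindexation permitted.
*[Hana₄'s lawyer]₅* c-commands the pronoun within its binding domain → coindexation would violate Principle B.
*Selin₆*: the pronoun c-commands this R-expression → coindexation would violate Principle C on *Selin₆*.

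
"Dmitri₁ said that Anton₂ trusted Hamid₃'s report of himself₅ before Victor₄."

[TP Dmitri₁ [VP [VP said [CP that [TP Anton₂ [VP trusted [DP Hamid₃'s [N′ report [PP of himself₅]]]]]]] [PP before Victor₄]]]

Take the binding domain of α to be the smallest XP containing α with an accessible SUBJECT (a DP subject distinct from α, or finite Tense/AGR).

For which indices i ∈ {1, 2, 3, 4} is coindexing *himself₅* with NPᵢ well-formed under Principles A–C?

{3}

*himself* is an anaphor, so Principle A applies: it must be bound in its binding domain.
Binding domain of *himself₅*: the possessed DP, whose subject is Hamid₃.
*Dmitri₁* c-commands the anaphor but is outside its binding domain → cannot satisfy Principle A.
*Anton₂* c-commands the anaphor but is outside its binding domain → cannot satisfy Principle A.
*Hamid₃* c-commands the anaphor within its binding domain → licit binder.
*Victor₄* does not c-command the anaphor → cannot bind it.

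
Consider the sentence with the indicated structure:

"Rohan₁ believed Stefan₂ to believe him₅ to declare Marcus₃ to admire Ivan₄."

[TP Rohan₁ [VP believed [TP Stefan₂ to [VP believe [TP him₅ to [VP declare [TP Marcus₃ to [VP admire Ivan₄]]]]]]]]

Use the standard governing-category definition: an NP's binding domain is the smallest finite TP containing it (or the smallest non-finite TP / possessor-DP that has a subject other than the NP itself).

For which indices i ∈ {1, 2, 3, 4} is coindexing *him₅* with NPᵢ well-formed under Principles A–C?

{1}

*him* is a pronoun, so Principle B applies: it must be free in its binding domain.
Binding domain of *him₅*: the embedded TP, whose subject is Stefan₂.
*Rohan₁* c-commands the pronoun but from outside its binding domain, and is not c-commanded by it → coindexation permitted.
*Stefan₂* c-commands the pronoun within its binding domain → coindexation would violate Principle B.
*Marcus₃*: the pronoun c-commands this R-expression → coindexation would violate Principle C on *Marcus₃*.
*Ivan₄*: the pronoun c-commands this R-expression → coindexation would violate Principle C on *Ivan₄*.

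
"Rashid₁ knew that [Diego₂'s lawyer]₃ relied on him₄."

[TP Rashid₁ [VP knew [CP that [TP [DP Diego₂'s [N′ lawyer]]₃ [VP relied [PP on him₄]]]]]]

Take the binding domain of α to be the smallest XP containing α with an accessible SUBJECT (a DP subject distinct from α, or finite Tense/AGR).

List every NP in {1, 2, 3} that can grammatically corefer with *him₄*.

*him* is a pronoun, so Principle B applies: it must be free in its binding domain.
Binding domain of *him₄*: the embedded TP, whose subject is [Diego₂'s lawyer]₃.
*Rashid₁* c-commands the pronoun but from outside its binding domain, and is not c-commanded by it → coindexation permitted.
*Diego₂* and the pronoun do not c-command one another → neither Principle B nor Principle C is at stake; coindexation permitted.
*[Diego₂'s lawyer]₃* c-commands the pronoun within its binding domain → coindexation would violate Principle B.

{1, 2}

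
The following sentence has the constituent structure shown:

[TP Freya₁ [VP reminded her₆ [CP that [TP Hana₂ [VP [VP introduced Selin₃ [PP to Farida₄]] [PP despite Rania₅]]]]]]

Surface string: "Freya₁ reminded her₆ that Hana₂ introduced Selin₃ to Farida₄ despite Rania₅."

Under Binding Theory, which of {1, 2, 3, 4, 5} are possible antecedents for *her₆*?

*her* is a pronoun, so Principle B applies: it must be free in its binding domain.
Binding domain of *her₆*: the matrix TP, whose subject is Freya₁.
*Freya₁* c-commands the pronoun within its binding domain → coindexation would violate Principle B.
*Hana₂*: the pronoun c-commands this R-expression → coindexation would violate Principle C on *Hana₂*.
*Selin₃*: the pronoun c-commands this R-expression → coindexation would violate Principle C on *Selin₃*.
*Farida₄*: the pronoun c-commands this R-expression → coindexation would violate Principle C on *Farida₄*.
*Rania₅*: the pronoun c-commands this R-expression → coindexation would violate Principle C on *Rania₅*.

none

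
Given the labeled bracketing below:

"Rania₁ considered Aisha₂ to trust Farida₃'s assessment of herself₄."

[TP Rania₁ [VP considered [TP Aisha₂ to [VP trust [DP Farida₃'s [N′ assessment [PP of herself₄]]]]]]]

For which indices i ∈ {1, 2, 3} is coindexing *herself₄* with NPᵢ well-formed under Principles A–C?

*herself* is an anaphor, so Principle A applies: it must be bound in its binding domain.
Binding domain of *herself₄*: the possessed DP, whose subject is Farida₃.
*Rania₁* c-commands the anaphor but is outside its binding domain → cannot satisfy Principle A.
*Aisha₂* c-commands the anaphor but is outside its binding domain → cannot satisfy Principle A.
*Farida₃* c-commands the anaphor within its binding domain → licit binder.

{3}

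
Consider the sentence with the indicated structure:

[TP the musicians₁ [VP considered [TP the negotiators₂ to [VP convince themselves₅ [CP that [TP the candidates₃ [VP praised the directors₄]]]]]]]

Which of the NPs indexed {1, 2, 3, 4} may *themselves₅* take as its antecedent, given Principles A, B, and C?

*themselves* is an anaphor, so Principle A applies: it must be bound in its binding domain.
Binding domain of *themselves₅*: the embedded TP, whose subject is the negotiators₂.
*the musicians₁* c-commands the anaphor but is outside its binding domain → cannot satisfy Principle A.
*the negotiators₂* c-commands the anaphor within its binding domain → licit binder.
*the candidates₃* does not c-command the anaphor → cannot bind it.
*the directors₄* does not c-command the anaphor → cannot bind it.

{2}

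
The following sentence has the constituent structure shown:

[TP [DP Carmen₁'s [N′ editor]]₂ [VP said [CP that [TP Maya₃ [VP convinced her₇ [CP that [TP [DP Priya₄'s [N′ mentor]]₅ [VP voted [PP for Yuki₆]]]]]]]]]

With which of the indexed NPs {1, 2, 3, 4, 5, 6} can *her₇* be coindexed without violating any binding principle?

*her* is a pronoun, so Principle B applies: it must be free in its binding domain.
Binding domain of *her₇*: the embedded TP, whose subject is Maya₃.
*Carmen₁* and the pronoun do not c-command one another → neither Principle B nor Principle C is at stake; coindexation permitted.
*[Carmen₁'s editor]₂* c-commands the pronoun but from outside its binding domain, and is not c-commanded by it → coindexation permitted.
*Maya₃* c-commands the pronoun within its binding domain → coindexation would violate Principle B.
*Priya₄*: the pronoun c-commands this R-expression → coindexation would violate Principle C on *Priya₄*.
*[Priya₄'s mentor]₅*: the pronoun c-commands this R-expression → coindexation would violate Principle C on *[Priya₄'s mentor]₅*.
*Yuki₆*: the pronoun c-commands this R-expression → coindexation would violate Principle C on *Yuki₆*.

{1, 2}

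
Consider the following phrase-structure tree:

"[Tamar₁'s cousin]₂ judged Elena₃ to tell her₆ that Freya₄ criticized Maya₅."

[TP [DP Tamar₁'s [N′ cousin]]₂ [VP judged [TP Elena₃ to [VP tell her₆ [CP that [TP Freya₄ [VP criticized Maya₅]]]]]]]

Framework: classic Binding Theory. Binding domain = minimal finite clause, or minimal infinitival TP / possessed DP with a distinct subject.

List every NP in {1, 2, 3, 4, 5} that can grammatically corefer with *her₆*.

*her* is a pronoun, so Principle B applies: it must be free in its binding domain.
Binding domain of *her₆*: the embedded TP, whose subject is Elena₃.
*Tamar₁* and the pronoun do not c-command one another → neither Principle B nor Principle C is at stake; coindexation permitted.
*[Tamar₁'s cousin]₂* c-commands the pronoun but from outside its binding domain, and is not c-commanded by it → coindexation permitted.
*Elena₃* c-commands the pronoun within its binding domain → coindexation would violate Principle B.
*Freya₄*: the pronoun c-commands this R-expression → coindexation would violate Principle C on *Freya₄*.
*Maya₅*: the pronoun c-commands this R-expression → coindexation would violate Principle C on *Maya₅*.

{1, 2}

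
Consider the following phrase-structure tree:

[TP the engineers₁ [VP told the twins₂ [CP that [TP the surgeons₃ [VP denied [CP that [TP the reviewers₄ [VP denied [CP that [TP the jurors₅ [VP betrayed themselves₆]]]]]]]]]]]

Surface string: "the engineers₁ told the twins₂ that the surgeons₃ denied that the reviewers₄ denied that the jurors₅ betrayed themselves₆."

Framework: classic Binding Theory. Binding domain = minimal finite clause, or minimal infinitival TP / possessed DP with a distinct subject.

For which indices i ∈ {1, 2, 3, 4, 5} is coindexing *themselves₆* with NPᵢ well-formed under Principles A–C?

*themselves* is an anaphor, so Principle A applies: it must be bound in its binding domain.
Binding domain of *themselves₆*: the embedded TP, whose subject is the jurors₅.
*the engineers₁* c-commands the anaphor but is outside its binding domain → cannot satisfy Principle A.
*the twins₂* c-commands the anaphor but is outside its binding domain → cannot satisfy Principle A.
*the surgeons₃* c-commands the anaphor but is outside its binding domain → cannot satisfy Principle A.
*the reviewers₄* c-commands the anaphor but is outside its binding domain → cannot satisfy Principle A.
*the jurors₅* c-commands the anaphor within its binding domain → licit binder.

{5}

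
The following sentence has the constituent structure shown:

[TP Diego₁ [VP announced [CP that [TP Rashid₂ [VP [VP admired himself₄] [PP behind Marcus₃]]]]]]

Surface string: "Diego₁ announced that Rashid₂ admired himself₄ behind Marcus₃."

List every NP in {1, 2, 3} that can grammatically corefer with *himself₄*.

{2}

*himself* is an anaphor, so Principle A applies: it must be bound in its binding domain.
Binding domain of *himself₄*: the embedded TP, whose subject is Rashid₂.
*Diego₁* c-commands the anaphor but is outside its binding domain → cannot satisfy Principle A.
*Rashid₂* c-commands the anaphor within its binding domain → licit binder.
*Marcus₃* does not c-command the anaphor → cannot bind it.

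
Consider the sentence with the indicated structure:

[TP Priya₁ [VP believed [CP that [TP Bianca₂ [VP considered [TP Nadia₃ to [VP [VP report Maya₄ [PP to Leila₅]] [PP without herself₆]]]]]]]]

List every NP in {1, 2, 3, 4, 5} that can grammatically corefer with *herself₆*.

{3}

*herself* is an anaphor, so Principle A applies: it must be bound in its binding domain.
Binding domain of *herself₆*: the embedded TP, whose subject is Nadia₃.
*Priya₁* c-commands the anaphor but is outside its binding domain → cannot satisfy Principle A.
*Bianca₂* c-commands the anaphor but is outside its binding domain → cannot satisfy Principle A.
*Nadia₃* c-commands the anaphor within its binding domain → licit binder.
*Maya₄* does not c-command the anaphor → cannot bind it.
*Leila₅* does not c-command the anaphor → cannot bind it.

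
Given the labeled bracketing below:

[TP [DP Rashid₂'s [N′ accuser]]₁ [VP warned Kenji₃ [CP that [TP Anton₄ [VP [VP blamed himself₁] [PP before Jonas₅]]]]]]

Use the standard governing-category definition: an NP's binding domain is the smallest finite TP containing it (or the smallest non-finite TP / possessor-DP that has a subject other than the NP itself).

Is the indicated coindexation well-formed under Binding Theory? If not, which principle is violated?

Principle A

The two coindexed NPs are *[Rashid₂'s accuser]₁* and *himself₁*.
*himself₁* is an anaphor. Principle A requires it to be bound within its binding domain — the embedded TP, whose subject is Anton₄.
Within that domain it is c-commanded by *Anton₄*, which does not share its index.
*[Rashid₂'s accuser]₁* does c-command the anaphor, but from outside its binding domain.
The anaphor is unbound in its domain → Principle A violation.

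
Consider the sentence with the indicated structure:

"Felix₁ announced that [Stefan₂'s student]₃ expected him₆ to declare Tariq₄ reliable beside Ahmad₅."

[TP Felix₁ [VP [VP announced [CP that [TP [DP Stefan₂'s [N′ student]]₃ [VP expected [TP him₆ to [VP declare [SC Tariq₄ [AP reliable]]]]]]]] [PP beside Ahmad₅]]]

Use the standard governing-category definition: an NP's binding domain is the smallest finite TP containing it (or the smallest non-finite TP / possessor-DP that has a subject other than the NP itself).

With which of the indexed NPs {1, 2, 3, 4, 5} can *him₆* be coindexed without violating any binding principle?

{1, 2, 5}

*him* is a pronoun, so Principle B applies: it must be free in its binding domain.
Binding domain of *him₆*: the embedded TP, whose subject is [Stefan₂'s student]₃.
*Felix₁* c-commands the pronoun but from outside its binding domain, and is not c-commanded by it → coindexation permitted.
*Stefan₂* and the pronoun do not c-command one another → neither Principle B nor Principle C is at stake; coindexation permitted.
*[Stefan₂'s student]₃* c-commands the pronoun within its binding domain → coindexation would violate Principle B.
*Tariq₄*: the pronoun c-commands this R-expression → coindexation would violate Principle C on *Tariq₄*.
*Ahmad₅* and the pronoun do not c-command one another → neither Principle B nor Principle C is at stake; coindexation permitted.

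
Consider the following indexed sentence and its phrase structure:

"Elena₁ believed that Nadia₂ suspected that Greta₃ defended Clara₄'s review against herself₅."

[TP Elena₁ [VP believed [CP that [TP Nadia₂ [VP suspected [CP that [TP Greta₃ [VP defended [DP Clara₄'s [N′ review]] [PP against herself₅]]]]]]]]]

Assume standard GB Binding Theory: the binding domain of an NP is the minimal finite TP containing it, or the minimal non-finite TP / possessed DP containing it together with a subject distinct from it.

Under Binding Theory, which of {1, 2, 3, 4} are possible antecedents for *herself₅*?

*herself* is an anaphor, so Principle A applies: it must be bound in its binding domain.
Binding domain of *herself₅*: the embedded TP, whose subject is Greta₃.
*Elena₁* c-commands the anaphor but is outside its binding domain → cannot satisfy Principle A.
*Nadia₂* c-commands the anaphor but is outside its binding domain → cannot satisfy Principle A.
*Greta₃* c-commands the anaphor within its binding domain → licit binder.
*Clara₄* does not c-command the anaphor → cannot bind it.

{3}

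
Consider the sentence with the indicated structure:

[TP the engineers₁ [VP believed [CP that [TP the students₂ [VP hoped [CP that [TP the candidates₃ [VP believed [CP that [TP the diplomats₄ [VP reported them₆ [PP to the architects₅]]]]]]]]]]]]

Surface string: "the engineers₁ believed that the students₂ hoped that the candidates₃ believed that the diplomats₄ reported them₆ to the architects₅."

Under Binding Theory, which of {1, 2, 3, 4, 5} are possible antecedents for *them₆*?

*them* is a pronoun, so Principle B applies: it must be free in its binding domain.
Binding domain of *them₆*: the embedded TP, whose subject is the diplomats₄.
*the engineers₁* c-commands the pronoun but from outside its binding domain, and is not c-commanded by it → coindexation permitted.
*the students₂* c-commands the pronoun but from outside its binding domain, and is not c-commanded by it → coindexation permitted.
*the candidates₃* c-commands the pronoun but from outside its binding domain, and is not c-commanded by it → coindexation permitted.
*the diplomats₄* c-commands the pronoun within its binding domain → coindexation would violate Principle B.
*the architects₅*: the pronoun c-commands this R-expression → coindexation would violate Principle C on *the architects₅*.

{1, 2, 3}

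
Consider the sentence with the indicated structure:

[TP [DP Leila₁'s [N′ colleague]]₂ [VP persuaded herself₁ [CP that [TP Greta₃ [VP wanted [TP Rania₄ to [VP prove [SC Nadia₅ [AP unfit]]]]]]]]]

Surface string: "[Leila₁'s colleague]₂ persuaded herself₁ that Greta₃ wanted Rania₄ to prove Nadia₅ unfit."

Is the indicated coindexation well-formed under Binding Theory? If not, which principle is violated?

The two coindexed NPs are *Leila₁* and *herself₁*.
*herself₁* is an anaphor. Principle A requires it to be bound within its binding domain — the matrix TP, whose subject is [Leila₁'s colleague]₂.
Within that domain it is c-commanded by *[Leila₁'s colleague]₂*, which does not share its index.
*Leila₁* does not c-command the anaphor at all.
The anaphor is unbound in its domain → Principle A violation.

Principle A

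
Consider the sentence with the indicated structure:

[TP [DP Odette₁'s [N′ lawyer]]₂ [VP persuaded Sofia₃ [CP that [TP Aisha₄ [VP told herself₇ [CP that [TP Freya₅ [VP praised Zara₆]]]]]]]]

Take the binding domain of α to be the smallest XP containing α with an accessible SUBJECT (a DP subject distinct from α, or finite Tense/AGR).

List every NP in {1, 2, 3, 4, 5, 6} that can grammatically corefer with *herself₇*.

*herself* is an anaphor, so Principle A applies: it must be bound in its binding domain.
Binding domain of *herself₇*: the embedded TP, whose subject is Aisha₄.
*Odette₁* does not c-command the anaphor → cannot bind it.
*[Odette₁'s lawyer]₂* c-commands the anaphor but is outside its binding domain → cannot satisfy Principle A.
*Sofia₃* c-commands the anaphor but is outside its binding domain → cannot satisfy Principle A.
*Aisha₄* c-commands the anaphor within its binding domain → licit binder.
*Freya₅* does not c-command the anaphor → cannot bind it.
*Zara₆* does not c-command the anaphor → cannot bind it.

{4}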